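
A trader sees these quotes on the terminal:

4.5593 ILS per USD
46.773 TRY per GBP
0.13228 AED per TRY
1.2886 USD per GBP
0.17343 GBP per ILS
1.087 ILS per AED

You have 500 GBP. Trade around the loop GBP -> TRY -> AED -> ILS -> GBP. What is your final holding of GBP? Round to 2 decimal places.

500 GBP × 46.773 = 23386.5 TRY
23386.5 TRY × 0.13228 = 3093.56622 AED
3093.56622 AED × 1.087 = 3362.70648114 ILS
3362.70648114 ILS × 0.17343 = 583.1941850241102 GBP

583.19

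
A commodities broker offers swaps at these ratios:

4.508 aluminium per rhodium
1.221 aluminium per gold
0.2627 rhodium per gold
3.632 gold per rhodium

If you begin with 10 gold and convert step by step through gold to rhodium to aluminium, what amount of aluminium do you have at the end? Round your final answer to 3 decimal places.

11.843

10 gold × 0.2627 = 2.627 rhodium
2.627 rhodium × 4.508 = 11.842516 aluminium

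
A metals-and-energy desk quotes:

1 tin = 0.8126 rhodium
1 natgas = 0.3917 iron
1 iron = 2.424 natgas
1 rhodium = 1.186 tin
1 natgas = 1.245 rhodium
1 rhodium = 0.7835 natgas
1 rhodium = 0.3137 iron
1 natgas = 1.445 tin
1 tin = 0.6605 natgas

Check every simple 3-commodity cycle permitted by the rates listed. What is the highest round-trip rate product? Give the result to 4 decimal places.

0.9753

natgas→rhodium→tin→natgas: 1.245 × 1.186 × 0.6605 = 0.97527
natgas→rhodium→iron→natgas: 1.245 × 0.3137 × 2.424 = 0.94671
natgas→tin→rhodium→natgas: 1.445 × 0.8126 × 0.7835 = 0.91999
Maximum is natgas→rhodium→tin→natgas at 0.9753; no arbitrage — every cycle loses value.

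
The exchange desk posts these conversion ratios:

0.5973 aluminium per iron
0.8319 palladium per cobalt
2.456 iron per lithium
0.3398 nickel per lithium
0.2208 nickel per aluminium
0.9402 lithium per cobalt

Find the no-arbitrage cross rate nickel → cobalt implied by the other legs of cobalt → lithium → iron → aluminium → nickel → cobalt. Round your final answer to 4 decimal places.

3.2837

Known legs of the cycle: 0.9402 × 2.456 × 0.5973 × 0.2208 = 0.304537089719808
For no arbitrage the full-cycle product must be 1, so the missing rate is 1 / 0.304537089719808 ≈ 3.283672.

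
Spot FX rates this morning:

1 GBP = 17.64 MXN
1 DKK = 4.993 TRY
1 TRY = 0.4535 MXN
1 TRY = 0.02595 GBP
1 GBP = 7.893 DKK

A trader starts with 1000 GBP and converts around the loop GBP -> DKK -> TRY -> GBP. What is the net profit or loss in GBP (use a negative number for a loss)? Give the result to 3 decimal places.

22.683

1000 GBP × 7.893 = 7893 DKK
7893 DKK × 4.993 = 39409.749 TRY
39409.749 TRY × 0.02595 = 1022.68298655 GBP
Net change: 1022.68298655 − 1000 = 22.68298655 GBP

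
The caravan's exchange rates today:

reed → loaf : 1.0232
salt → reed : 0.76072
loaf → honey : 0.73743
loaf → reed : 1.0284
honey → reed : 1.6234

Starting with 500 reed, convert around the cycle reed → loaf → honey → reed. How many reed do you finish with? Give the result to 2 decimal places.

500 reed × 1.0232 = 511.6 loaf
511.6 loaf × 0.73743 = 377.269188 honey
377.269188 honey × 1.6234 = 612.4587997992 reed

612.46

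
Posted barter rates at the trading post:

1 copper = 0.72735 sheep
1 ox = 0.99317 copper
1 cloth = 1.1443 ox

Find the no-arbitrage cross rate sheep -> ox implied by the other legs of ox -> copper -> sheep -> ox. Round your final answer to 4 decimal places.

1.3843

Known legs of the cycle: 0.99317 × 0.72735 = 0.7223821995
For no arbitrage the full-cycle product must be 1, so the missing rate is 1 / 0.7223821995 ≈ 1.384309.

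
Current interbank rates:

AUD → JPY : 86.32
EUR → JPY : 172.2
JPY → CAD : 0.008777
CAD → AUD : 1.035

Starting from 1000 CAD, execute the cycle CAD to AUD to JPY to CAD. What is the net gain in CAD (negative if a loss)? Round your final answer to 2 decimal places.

1000 CAD × 1.035 = 1035 AUD
1035 AUD × 86.32 = 89341.2 JPY
89341.2 JPY × 0.008777 = 784.1477124 CAD
Net change: 784.1477124 − 1000 = -215.8522876 CAD

-215.85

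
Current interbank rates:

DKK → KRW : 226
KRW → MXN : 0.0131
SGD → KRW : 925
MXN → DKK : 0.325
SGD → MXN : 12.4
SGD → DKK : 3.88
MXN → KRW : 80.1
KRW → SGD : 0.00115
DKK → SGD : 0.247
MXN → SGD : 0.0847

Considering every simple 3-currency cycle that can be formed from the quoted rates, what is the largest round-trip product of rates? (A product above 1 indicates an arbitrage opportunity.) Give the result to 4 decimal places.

SGD→MXN→KRW→SGD: 12.4 × 80.1 × 0.00115 = 1.14223
SGD→KRW→MXN→SGD: 925 × 0.0131 × 0.0847 = 1.02635
SGD→DKK→KRW→SGD: 3.88 × 226 × 0.00115 = 1.00841
SGD→MXN→DKK→SGD: 12.4 × 0.325 × 0.247 = 0.99541
KRW→MXN→DKK→KRW: 0.0131 × 0.325 × 226 = 0.96220
Maximum is SGD→MXN→KRW→SGD at 1.1422; arbitrage exists.

1.1422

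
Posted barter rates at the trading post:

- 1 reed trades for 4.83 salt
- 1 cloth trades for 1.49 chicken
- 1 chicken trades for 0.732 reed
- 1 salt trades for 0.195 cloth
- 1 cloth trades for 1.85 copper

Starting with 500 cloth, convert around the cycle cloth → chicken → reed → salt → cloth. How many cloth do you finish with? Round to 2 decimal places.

500 cloth × 1.49 = 745 chicken
745 chicken × 0.732 = 545.34 reed
545.34 reed × 4.83 = 2633.9922 salt
2633.9922 salt × 0.195 = 513.628479 cloth

513.63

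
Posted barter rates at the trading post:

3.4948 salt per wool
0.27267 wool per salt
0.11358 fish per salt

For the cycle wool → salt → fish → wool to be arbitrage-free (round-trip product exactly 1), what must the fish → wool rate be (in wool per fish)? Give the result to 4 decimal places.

2.5193

Known legs of the cycle: 3.4948 × 0.11358 = 0.396939384
For no arbitrage the full-cycle product must be 1, so the missing rate is 1 / 0.396939384 ≈ 2.519276.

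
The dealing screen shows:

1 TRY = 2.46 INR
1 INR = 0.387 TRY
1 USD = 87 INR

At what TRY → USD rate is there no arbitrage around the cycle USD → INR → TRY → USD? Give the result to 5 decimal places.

0.02970

Known legs of the cycle: 87 × 0.387 = 33.669
For no arbitrage the full-cycle product must be 1, so the missing rate is 1 / 33.669 ≈ 0.0297009.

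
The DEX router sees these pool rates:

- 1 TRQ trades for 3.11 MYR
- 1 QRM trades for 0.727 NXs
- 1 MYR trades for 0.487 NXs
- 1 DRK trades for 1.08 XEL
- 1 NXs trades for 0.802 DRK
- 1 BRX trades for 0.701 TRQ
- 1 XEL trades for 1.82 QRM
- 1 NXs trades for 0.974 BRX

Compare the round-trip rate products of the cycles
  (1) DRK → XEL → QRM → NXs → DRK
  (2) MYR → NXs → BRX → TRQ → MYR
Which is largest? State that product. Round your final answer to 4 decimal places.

(1) 1.08 × 1.82 × 0.727 × 0.802 = 1.14605
(2) 0.487 × 0.974 × 0.701 × 3.11 = 1.03411
Highest is cycle (1) at 1.1461 (>1, arbitrage).

1.1461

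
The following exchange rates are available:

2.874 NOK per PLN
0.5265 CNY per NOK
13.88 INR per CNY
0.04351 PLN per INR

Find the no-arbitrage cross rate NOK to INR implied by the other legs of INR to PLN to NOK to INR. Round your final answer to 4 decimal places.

Known legs of the cycle: 0.04351 × 2.874 = 0.12504774
For no arbitrage the full-cycle product must be 1, so the missing rate is 1 / 0.12504774 ≈ 7.996946.

7.9969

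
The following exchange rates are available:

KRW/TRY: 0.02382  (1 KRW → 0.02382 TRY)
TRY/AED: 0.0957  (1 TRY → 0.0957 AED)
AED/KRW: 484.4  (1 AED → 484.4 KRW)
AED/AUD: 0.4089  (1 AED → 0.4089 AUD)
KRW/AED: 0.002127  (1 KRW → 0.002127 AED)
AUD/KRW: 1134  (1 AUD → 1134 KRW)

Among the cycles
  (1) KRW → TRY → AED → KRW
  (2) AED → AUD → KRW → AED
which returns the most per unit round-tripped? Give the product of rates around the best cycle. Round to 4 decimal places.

(1) 0.02382 × 0.0957 × 484.4 = 1.10423
(2) 0.4089 × 1134 × 0.002127 = 0.98627
Highest is cycle (1) at 1.1042 (>1, arbitrage).

1.1042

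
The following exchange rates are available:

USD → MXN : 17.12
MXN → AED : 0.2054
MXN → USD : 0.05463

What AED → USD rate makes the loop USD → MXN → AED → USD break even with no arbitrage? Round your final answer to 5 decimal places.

0.28438

Known legs of the cycle: 17.12 × 0.2054 = 3.516448
For no arbitrage the full-cycle product must be 1, so the missing rate is 1 / 3.516448 ≈ 0.2843779.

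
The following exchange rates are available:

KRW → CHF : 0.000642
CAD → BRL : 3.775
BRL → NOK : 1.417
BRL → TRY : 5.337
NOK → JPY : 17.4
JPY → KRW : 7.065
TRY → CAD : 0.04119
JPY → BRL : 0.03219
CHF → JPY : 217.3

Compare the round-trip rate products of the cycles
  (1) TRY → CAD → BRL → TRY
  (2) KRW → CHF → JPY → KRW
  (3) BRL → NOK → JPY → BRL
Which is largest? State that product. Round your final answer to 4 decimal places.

(1) 0.04119 × 3.775 × 5.337 = 0.82986
(2) 0.000642 × 217.3 × 7.065 = 0.98561
(3) 1.417 × 17.4 × 0.03219 = 0.79367
Highest is cycle (2) at 0.9856 (≤1, no arbitrage).

0.9856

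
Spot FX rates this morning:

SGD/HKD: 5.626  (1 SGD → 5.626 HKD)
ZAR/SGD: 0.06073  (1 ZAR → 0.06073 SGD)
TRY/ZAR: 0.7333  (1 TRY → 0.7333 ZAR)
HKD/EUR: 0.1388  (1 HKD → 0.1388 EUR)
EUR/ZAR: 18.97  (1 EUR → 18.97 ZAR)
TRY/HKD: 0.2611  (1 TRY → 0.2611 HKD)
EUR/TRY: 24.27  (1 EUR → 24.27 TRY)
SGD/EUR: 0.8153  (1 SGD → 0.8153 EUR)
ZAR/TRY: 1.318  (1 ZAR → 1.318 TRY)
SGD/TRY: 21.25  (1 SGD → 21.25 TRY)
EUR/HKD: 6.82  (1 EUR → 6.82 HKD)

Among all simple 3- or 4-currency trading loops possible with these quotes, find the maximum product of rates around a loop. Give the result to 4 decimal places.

TRY→ZAR→SGD→TRY: 0.7333 × 0.06073 × 21.25 = 0.94633
EUR→ZAR→SGD→EUR: 18.97 × 0.06073 × 0.8153 = 0.93926
TRY→HKD→EUR→ZAR→TRY: 0.2611 × 0.1388 × 18.97 × 1.318 = 0.90611
EUR→ZAR→SGD→HKD→EUR: 18.97 × 0.06073 × 5.626 × 0.1388 = 0.89962
TRY→ZAR→SGD→EUR→TRY: 0.7333 × 0.06073 × 0.8153 × 24.27 = 0.88120
TRY→HKD→EUR→TRY: 0.2611 × 0.1388 × 24.27 = 0.87956
Maximum is TRY→ZAR→SGD→TRY at 0.9463; no arbitrage — every cycle loses value.

0.9463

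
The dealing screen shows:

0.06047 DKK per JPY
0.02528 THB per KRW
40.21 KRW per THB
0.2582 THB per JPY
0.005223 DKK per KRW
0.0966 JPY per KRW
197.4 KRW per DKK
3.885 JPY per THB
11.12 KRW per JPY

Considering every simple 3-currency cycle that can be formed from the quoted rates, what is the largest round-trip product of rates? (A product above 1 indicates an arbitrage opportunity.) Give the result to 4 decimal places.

1.1531

DKK→KRW→JPY→DKK: 197.4 × 0.0966 × 0.06047 = 1.15309
THB→JPY→KRW→THB: 3.885 × 11.12 × 0.02528 = 1.09213
THB→KRW→JPY→THB: 40.21 × 0.0966 × 0.2582 = 1.00292
Maximum is DKK→KRW→JPY→DKK at 1.1531; arbitrage exists.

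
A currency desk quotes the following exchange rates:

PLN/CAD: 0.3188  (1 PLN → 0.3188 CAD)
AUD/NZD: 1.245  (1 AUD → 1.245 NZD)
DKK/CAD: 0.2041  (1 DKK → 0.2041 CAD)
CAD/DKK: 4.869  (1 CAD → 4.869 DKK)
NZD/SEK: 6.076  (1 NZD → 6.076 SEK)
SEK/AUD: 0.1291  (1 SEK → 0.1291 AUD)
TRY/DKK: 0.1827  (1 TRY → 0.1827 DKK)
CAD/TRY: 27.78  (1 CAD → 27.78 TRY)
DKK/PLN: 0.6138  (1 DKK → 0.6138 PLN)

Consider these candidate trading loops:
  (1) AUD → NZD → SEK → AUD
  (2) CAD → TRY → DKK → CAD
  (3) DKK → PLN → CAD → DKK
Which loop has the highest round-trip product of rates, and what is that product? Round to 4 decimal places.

1.0359

(1) 1.245 × 6.076 × 0.1291 = 0.97659
(2) 27.78 × 0.1827 × 0.2041 = 1.03589
(3) 0.6138 × 0.3188 × 4.869 = 0.95276
Highest is cycle (2) at 1.0359 (>1, arbitrage).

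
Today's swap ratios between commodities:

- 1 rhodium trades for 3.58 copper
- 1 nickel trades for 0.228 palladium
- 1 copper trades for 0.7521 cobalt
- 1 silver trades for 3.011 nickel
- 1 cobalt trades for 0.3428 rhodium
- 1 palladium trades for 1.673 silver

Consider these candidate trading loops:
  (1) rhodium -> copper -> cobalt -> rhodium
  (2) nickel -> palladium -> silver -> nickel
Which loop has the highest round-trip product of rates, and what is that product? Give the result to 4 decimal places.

1.1485

(1) 3.58 × 0.7521 × 0.3428 = 0.92300
(2) 0.228 × 1.673 × 3.011 = 1.14853
Highest is cycle (2) at 1.1485 (>1, arbitrage).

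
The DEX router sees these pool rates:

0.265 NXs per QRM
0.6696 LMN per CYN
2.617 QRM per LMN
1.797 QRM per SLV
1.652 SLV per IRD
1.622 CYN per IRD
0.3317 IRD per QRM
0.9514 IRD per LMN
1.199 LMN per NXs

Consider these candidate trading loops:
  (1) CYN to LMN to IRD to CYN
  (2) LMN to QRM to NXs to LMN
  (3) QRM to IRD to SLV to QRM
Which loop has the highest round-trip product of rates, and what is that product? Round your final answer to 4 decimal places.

(1) 0.6696 × 0.9514 × 1.622 = 1.03331
(2) 2.617 × 0.265 × 1.199 = 0.83151
(3) 0.3317 × 1.652 × 1.797 = 0.98470
Highest is cycle (1) at 1.0333 (>1, arbitrage).

1.0333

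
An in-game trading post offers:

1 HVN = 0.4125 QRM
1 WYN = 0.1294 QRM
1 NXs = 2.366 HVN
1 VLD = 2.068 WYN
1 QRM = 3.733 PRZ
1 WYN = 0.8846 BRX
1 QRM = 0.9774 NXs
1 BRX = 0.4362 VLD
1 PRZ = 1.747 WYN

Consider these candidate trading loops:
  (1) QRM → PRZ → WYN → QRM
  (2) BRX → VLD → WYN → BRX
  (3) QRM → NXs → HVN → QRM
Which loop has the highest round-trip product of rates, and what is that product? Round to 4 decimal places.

(1) 3.733 × 1.747 × 0.1294 = 0.84389
(2) 0.4362 × 2.068 × 0.8846 = 0.79796
(3) 0.9774 × 2.366 × 0.4125 = 0.95392
Highest is cycle (3) at 0.9539 (≤1, no arbitrage).

0.9539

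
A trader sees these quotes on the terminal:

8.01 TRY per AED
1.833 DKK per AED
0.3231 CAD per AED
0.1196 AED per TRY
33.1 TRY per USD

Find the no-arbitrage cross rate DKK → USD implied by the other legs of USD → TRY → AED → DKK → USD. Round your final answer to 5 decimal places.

0.13781

Known legs of the cycle: 33.1 × 0.1196 × 1.833 = 7.25640708
For no arbitrage the full-cycle product must be 1, so the missing rate is 1 / 7.25640708 ≈ 0.1378092.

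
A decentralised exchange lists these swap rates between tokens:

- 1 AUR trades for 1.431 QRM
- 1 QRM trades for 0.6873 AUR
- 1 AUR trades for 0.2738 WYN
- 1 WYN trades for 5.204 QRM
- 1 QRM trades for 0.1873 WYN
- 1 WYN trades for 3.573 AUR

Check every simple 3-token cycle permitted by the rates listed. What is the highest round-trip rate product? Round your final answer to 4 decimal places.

0.9793

QRM→AUR→WYN→QRM: 0.6873 × 0.2738 × 5.204 = 0.97930
QRM→WYN→AUR→QRM: 0.1873 × 3.573 × 1.431 = 0.95766
Maximum is QRM→AUR→WYN→QRM at 0.9793; no arbitrage — every cycle loses value.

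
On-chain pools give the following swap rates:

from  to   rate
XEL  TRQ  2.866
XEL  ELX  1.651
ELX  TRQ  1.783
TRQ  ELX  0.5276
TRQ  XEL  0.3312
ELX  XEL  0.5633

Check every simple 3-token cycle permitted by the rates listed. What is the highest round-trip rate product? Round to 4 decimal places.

XEL→ELX→TRQ→XEL: 1.651 × 1.783 × 0.3312 = 0.97496
XEL→TRQ→ELX→XEL: 2.866 × 0.5276 × 0.5633 = 0.85177
Maximum is XEL→ELX→TRQ→XEL at 0.9750; no arbitrage — every cycle loses value.

0.9750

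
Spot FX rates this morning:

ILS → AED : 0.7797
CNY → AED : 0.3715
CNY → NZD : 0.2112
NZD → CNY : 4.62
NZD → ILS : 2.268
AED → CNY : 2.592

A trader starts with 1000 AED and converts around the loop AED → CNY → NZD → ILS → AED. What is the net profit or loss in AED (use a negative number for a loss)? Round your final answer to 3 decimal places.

1000 AED × 2.592 = 2592 CNY
2592 CNY × 0.2112 = 547.4304 NZD
547.4304 NZD × 2.268 = 1241.5721472 ILS
1241.5721472 ILS × 0.7797 = 968.05380317184 AED
Net change: 968.05380317184 − 1000 = -31.94619682816 AED

-31.946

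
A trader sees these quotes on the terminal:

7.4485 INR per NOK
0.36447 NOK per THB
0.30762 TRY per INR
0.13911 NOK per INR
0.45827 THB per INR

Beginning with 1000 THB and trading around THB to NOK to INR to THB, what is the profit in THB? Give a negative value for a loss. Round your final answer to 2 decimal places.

1000 THB × 0.36447 = 364.47 NOK
364.47 NOK × 7.4485 = 2714.754795 INR
2714.754795 INR × 0.45827 = 1244.09067990465 THB
Net change: 1244.09067990465 − 1000 = 244.09067990465 THB

244.09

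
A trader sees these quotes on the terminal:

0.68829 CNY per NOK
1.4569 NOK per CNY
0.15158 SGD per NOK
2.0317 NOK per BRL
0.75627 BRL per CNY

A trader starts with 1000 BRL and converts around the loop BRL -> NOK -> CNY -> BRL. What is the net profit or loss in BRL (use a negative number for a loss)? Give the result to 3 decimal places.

57.567

1000 BRL × 2.0317 = 2031.7 NOK
2031.7 NOK × 0.68829 = 1398.398793 CNY
1398.398793 CNY × 0.75627 = 1057.56705518211 BRL
Net change: 1057.56705518211 − 1000 = 57.56705518211 BRL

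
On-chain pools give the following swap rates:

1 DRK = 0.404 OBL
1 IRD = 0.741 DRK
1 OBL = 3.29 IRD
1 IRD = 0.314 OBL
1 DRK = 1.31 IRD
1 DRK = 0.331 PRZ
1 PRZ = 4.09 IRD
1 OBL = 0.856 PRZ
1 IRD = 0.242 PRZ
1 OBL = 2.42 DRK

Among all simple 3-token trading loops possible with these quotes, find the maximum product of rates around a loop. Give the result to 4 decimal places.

1.0993

OBL→PRZ→IRD→OBL: 0.856 × 4.09 × 0.314 = 1.09933
DRK→PRZ→IRD→DRK: 0.331 × 4.09 × 0.741 = 1.00316
DRK→IRD→OBL→DRK: 1.31 × 0.314 × 2.42 = 0.99544
DRK→OBL→IRD→DRK: 0.404 × 3.29 × 0.741 = 0.98491
Maximum is OBL→PRZ→IRD→OBL at 1.0993; arbitrage exists.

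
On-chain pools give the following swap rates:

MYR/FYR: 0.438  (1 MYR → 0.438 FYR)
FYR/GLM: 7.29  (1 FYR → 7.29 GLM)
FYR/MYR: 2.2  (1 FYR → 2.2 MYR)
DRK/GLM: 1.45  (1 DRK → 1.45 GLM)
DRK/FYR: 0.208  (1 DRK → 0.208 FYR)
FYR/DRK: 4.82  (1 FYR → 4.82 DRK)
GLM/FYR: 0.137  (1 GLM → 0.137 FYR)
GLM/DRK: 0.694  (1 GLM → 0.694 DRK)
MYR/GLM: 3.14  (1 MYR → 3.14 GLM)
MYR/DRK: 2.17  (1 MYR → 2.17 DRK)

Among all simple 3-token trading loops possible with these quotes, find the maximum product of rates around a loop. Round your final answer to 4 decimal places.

1.0523

GLM→DRK→FYR→GLM: 0.694 × 0.208 × 7.29 = 1.05233
MYR→DRK→FYR→MYR: 2.17 × 0.208 × 2.2 = 0.99299
GLM→FYR→DRK→GLM: 0.137 × 4.82 × 1.45 = 0.95749
GLM→FYR→MYR→GLM: 0.137 × 2.2 × 3.14 = 0.94640
Maximum is GLM→DRK→FYR→GLM at 1.0523; arbitrage exists.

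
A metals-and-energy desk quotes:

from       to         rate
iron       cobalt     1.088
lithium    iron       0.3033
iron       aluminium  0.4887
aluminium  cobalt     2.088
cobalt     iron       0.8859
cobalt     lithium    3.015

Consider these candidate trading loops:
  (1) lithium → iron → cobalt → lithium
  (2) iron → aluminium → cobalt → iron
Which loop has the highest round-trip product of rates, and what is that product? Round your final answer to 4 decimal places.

(1) 0.3033 × 1.088 × 3.015 = 0.99492
(2) 0.4887 × 2.088 × 0.8859 = 0.90398
Highest is cycle (1) at 0.9949 (≤1, no arbitrage).

0.9949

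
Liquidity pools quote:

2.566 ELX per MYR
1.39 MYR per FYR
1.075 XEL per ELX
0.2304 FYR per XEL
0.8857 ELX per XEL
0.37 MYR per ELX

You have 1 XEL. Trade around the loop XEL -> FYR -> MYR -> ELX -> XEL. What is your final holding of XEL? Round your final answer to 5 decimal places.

0.88341

1 XEL × 0.2304 = 0.2304 FYR
0.2304 FYR × 1.39 = 0.320256 MYR
0.320256 MYR × 2.566 = 0.821776896 ELX
0.821776896 ELX × 1.075 = 0.8834101632 XEL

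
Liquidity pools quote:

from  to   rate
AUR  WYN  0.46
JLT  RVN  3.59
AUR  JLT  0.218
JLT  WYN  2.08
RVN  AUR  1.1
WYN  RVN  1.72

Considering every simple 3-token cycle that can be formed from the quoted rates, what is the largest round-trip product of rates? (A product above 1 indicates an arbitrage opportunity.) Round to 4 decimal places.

0.8703

RVN→AUR→WYN→RVN: 1.1 × 0.46 × 1.72 = 0.87032
RVN→AUR→JLT→RVN: 1.1 × 0.218 × 3.59 = 0.86088
Maximum is RVN→AUR→WYN→RVN at 0.8703; no arbitrage — every cycle loses value.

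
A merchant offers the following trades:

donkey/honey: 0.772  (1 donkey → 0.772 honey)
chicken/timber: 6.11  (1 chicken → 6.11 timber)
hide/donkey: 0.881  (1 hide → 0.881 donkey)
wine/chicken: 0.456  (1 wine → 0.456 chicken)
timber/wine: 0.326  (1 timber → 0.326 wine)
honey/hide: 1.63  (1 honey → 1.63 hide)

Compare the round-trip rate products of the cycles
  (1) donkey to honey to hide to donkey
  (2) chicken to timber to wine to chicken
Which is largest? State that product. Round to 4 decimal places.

1.1086

(1) 0.772 × 1.63 × 0.881 = 1.10862
(2) 6.11 × 0.326 × 0.456 = 0.90829
Highest is cycle (1) at 1.1086 (>1, arbitrage).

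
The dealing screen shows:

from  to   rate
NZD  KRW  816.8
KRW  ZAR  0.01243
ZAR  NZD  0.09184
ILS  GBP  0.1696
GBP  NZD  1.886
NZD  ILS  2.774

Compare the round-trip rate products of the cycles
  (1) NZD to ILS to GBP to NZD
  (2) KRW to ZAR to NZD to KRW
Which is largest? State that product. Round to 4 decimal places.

0.9324

(1) 2.774 × 0.1696 × 1.886 = 0.88731
(2) 0.01243 × 0.09184 × 816.8 = 0.93244
Highest is cycle (2) at 0.9324 (≤1, no arbitrage).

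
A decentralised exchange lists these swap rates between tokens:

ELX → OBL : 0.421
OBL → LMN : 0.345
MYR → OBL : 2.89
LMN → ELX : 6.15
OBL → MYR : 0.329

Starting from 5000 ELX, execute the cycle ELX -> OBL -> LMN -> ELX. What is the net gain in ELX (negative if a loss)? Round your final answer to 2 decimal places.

-533.72

5000 ELX × 0.421 = 2105 OBL
2105 OBL × 0.345 = 726.225 LMN
726.225 LMN × 6.15 = 4466.28375 ELX
Net change: 4466.28375 − 5000 = -533.71625 ELX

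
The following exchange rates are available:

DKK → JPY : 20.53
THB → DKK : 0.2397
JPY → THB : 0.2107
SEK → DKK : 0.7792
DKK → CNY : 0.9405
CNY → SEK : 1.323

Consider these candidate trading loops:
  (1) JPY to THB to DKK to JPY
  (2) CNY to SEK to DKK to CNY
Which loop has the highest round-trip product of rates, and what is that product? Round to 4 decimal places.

(1) 0.2107 × 0.2397 × 20.53 = 1.03686
(2) 1.323 × 0.7792 × 0.9405 = 0.96954
Highest is cycle (1) at 1.0369 (>1, arbitrage).

1.0369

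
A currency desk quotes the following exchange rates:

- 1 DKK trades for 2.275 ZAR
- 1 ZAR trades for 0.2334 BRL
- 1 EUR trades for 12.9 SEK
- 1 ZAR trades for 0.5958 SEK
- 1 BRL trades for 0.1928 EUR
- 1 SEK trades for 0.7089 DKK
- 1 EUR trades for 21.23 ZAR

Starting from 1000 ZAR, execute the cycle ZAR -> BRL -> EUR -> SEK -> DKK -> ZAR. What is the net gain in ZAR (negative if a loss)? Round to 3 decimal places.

-63.810

1000 ZAR × 0.2334 = 233.4 BRL
233.4 BRL × 0.1928 = 44.99952 EUR
44.99952 EUR × 12.9 = 580.493808 SEK
580.493808 SEK × 0.7089 = 411.5120604912 DKK
411.5120604912 DKK × 2.275 = 936.18993761748 ZAR
Net change: 936.18993761748 − 1000 = -63.81006238252 ZAR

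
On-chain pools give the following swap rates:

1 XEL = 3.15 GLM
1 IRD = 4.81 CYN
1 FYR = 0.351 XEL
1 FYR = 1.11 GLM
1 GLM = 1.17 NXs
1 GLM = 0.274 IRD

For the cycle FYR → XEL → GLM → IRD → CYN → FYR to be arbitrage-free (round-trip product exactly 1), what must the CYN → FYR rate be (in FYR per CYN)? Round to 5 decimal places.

0.68626

Known legs of the cycle: 0.351 × 3.15 × 0.274 × 4.81 = 1.457180361
For no arbitrage the full-cycle product must be 1, so the missing rate is 1 / 1.457180361 ≈ 0.6862568.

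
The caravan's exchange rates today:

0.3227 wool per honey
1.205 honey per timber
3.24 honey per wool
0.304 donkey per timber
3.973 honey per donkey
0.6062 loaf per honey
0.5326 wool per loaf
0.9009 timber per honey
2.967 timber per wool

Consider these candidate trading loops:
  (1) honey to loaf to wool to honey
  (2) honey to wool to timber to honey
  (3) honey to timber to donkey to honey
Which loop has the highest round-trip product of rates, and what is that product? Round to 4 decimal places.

(1) 0.6062 × 0.5326 × 3.24 = 1.04607
(2) 0.3227 × 2.967 × 1.205 = 1.15373
(3) 0.9009 × 0.304 × 3.973 = 1.08810
Highest is cycle (2) at 1.1537 (>1, arbitrage).

1.1537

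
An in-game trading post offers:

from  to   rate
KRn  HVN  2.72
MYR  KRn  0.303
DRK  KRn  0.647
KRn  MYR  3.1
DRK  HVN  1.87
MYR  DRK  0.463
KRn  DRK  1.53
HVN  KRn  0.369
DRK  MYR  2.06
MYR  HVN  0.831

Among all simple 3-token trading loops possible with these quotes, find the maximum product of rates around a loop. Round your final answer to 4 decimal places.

1.0557

KRn→DRK→HVN→KRn: 1.53 × 1.87 × 0.369 = 1.05575
KRn→DRK→MYR→KRn: 1.53 × 2.06 × 0.303 = 0.95500
KRn→MYR→HVN→KRn: 3.1 × 0.831 × 0.369 = 0.95058
KRn→MYR→DRK→KRn: 3.1 × 0.463 × 0.647 = 0.92864
Maximum is KRn→DRK→HVN→KRn at 1.0557; arbitrage exists.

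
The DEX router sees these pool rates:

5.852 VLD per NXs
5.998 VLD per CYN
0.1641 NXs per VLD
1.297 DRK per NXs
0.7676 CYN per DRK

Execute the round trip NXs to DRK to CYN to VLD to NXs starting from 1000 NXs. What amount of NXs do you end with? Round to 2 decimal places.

1000 NXs × 1.297 = 1297 DRK
1297 DRK × 0.7676 = 995.5772 CYN
995.5772 CYN × 5.998 = 5971.4720456 VLD
5971.4720456 VLD × 0.1641 = 979.91856268296 NXs

979.92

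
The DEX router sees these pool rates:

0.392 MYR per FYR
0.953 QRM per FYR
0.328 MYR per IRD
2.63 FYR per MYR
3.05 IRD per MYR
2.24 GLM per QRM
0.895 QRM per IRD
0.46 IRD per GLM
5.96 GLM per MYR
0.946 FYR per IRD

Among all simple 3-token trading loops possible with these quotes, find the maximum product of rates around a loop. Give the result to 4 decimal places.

FYR→MYR→IRD→FYR: 0.392 × 3.05 × 0.946 = 1.13104
IRD→QRM→GLM→IRD: 0.895 × 2.24 × 0.46 = 0.92221
IRD→MYR→GLM→IRD: 0.328 × 5.96 × 0.46 = 0.89924
Maximum is FYR→MYR→IRD→FYR at 1.1310; arbitrage exists.

1.1310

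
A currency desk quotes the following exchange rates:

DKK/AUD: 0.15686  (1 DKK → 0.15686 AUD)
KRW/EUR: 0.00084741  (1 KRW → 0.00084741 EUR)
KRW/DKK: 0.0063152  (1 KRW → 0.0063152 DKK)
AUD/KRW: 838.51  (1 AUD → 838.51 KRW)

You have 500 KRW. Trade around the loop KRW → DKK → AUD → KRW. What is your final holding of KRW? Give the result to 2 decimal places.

500 KRW × 0.0063152 = 3.1576 DKK
3.1576 DKK × 0.15686 = 0.495301136 AUD
0.495301136 AUD × 838.51 = 415.31495554736 KRW

415.31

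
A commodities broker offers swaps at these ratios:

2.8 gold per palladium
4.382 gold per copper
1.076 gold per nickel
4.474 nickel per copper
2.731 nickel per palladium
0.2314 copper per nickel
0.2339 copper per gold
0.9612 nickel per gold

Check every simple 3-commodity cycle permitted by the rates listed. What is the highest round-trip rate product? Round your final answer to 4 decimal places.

gold→copper→nickel→gold: 0.2339 × 4.474 × 1.076 = 1.12600
gold→nickel→copper→gold: 0.9612 × 0.2314 × 4.382 = 0.97465
Maximum is gold→copper→nickel→gold at 1.1260; arbitrage exists.

1.1260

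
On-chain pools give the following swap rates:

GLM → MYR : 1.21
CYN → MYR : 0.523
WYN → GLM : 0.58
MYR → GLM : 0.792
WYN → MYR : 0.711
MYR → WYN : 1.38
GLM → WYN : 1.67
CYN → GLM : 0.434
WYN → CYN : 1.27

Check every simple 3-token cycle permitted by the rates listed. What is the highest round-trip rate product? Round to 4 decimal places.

0.9685

GLM→MYR→WYN→GLM: 1.21 × 1.38 × 0.58 = 0.96848
GLM→WYN→MYR→GLM: 1.67 × 0.711 × 0.792 = 0.94040
GLM→WYN→CYN→GLM: 1.67 × 1.27 × 0.434 = 0.92047
CYN→MYR→WYN→CYN: 0.523 × 1.38 × 1.27 = 0.91661
Maximum is GLM→MYR→WYN→GLM at 0.9685; no arbitrage — every cycle loses value.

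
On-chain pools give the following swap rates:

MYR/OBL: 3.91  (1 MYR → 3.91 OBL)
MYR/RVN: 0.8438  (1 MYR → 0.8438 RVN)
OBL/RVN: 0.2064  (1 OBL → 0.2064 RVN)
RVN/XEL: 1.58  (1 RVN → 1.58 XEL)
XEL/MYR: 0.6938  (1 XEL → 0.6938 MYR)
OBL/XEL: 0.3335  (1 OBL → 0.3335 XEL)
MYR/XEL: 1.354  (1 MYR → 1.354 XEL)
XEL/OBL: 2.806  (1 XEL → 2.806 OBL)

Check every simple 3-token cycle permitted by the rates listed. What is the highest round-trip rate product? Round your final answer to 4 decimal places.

MYR→RVN→XEL→MYR: 0.8438 × 1.58 × 0.6938 = 0.92498
XEL→OBL→RVN→XEL: 2.806 × 0.2064 × 1.58 = 0.91507
MYR→OBL→XEL→MYR: 3.91 × 0.3335 × 0.6938 = 0.90470
Maximum is MYR→RVN→XEL→MYR at 0.9250; no arbitrage — every cycle loses value.

0.9250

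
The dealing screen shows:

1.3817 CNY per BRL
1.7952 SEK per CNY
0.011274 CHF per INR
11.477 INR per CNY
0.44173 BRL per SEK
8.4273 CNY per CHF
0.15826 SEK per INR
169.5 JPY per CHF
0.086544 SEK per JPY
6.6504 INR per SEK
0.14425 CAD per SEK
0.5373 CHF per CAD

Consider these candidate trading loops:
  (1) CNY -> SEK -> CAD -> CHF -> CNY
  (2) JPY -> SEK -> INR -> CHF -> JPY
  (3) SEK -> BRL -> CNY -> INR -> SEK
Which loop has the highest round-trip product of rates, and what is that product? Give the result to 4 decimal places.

1.1726

(1) 1.7952 × 0.14425 × 0.5373 × 8.4273 = 1.17256
(2) 0.086544 × 6.6504 × 0.011274 × 169.5 = 1.09985
(3) 0.44173 × 1.3817 × 11.477 × 0.15826 = 1.10859
Highest is cycle (1) at 1.1726 (>1, arbitrage).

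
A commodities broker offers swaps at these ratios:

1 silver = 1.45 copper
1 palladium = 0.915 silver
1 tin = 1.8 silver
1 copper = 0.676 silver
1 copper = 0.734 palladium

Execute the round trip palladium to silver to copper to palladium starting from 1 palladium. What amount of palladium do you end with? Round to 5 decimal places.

1 palladium × 0.915 = 0.915 silver
0.915 silver × 1.45 = 1.32675 copper
1.32675 copper × 0.734 = 0.9738345 palladium

0.97383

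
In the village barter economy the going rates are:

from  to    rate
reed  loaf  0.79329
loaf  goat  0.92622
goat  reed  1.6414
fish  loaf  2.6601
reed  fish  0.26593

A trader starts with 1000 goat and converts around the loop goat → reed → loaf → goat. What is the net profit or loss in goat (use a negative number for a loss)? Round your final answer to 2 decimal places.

1000 goat × 1.6414 = 1641.4 reed
1641.4 reed × 0.79329 = 1302.106206 loaf
1302.106206 loaf × 0.92622 = 1206.03681012132 goat
Net change: 1206.03681012132 − 1000 = 206.03681012132 goat

206.04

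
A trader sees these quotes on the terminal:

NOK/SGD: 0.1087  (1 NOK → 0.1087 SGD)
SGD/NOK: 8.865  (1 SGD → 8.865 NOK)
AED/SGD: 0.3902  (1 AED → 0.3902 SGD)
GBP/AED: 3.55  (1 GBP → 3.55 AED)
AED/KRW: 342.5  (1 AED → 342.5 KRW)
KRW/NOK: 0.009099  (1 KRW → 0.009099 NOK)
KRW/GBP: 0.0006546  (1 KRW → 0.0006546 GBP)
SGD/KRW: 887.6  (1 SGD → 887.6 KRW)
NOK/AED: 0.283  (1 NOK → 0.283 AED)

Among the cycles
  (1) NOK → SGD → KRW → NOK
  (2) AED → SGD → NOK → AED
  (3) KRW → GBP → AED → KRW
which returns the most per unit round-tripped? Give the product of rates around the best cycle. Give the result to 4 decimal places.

0.9789

(1) 0.1087 × 887.6 × 0.009099 = 0.87789
(2) 0.3902 × 8.865 × 0.283 = 0.97893
(3) 0.0006546 × 3.55 × 342.5 = 0.79591
Highest is cycle (2) at 0.9789 (≤1, no arbitrage).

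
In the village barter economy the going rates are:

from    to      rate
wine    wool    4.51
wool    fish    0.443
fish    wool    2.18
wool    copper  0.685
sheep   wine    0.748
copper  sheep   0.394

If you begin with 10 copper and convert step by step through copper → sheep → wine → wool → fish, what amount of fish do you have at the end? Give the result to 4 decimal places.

10 copper × 0.394 = 3.94 sheep
3.94 sheep × 0.748 = 2.94712 wine
2.94712 wine × 4.51 = 13.2915112 wool
13.2915112 wool × 0.443 = 5.8881394616 fish

5.8881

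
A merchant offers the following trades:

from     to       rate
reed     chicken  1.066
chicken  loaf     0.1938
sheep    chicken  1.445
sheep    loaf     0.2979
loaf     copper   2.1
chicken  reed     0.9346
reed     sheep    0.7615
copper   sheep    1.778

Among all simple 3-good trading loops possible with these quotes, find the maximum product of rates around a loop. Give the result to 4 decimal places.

copper→sheep→loaf→copper: 1.778 × 0.2979 × 2.1 = 1.11230
sheep→chicken→reed→sheep: 1.445 × 0.9346 × 0.7615 = 1.02840
Maximum is copper→sheep→loaf→copper at 1.1123; arbitrage exists.

1.1123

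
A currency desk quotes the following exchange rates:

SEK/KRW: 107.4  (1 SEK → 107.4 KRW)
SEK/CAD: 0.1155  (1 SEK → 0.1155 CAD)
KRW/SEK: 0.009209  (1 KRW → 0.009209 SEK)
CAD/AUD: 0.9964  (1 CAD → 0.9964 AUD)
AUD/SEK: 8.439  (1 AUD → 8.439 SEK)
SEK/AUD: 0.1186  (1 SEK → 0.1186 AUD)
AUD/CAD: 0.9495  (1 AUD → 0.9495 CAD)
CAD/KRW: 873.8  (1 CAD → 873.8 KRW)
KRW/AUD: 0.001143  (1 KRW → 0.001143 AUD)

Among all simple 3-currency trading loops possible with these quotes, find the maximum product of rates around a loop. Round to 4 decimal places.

KRW→AUD→SEK→KRW: 0.001143 × 8.439 × 107.4 = 1.03596
CAD→AUD→SEK→CAD: 0.9964 × 8.439 × 0.1155 = 0.97120
CAD→KRW→AUD→CAD: 873.8 × 0.001143 × 0.9495 = 0.94832
CAD→KRW→SEK→CAD: 873.8 × 0.009209 × 0.1155 = 0.92941
Maximum is KRW→AUD→SEK→KRW at 1.0360; arbitrage exists.

1.0360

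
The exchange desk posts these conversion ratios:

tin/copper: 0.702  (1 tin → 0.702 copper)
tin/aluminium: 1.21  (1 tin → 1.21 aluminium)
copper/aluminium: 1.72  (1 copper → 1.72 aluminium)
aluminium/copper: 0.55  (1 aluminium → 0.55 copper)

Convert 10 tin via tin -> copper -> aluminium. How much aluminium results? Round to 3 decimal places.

10 tin × 0.702 = 7.02 copper
7.02 copper × 1.72 = 12.0744 aluminium

12.074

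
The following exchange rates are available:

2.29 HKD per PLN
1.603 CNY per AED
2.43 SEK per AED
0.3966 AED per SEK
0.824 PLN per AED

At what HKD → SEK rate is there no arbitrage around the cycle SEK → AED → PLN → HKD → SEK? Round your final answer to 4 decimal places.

Known legs of the cycle: 0.3966 × 0.824 × 2.29 = 0.748368336
For no arbitrage the full-cycle product must be 1, so the missing rate is 1 / 0.748368336 ≈ 1.336240.

1.3362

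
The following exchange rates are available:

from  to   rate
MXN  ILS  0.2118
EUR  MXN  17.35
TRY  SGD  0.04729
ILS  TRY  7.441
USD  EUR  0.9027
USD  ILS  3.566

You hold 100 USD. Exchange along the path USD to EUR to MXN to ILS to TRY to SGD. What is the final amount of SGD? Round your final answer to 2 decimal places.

116.73

100 USD × 0.9027 = 90.27 EUR
90.27 EUR × 17.35 = 1566.1845 MXN
1566.1845 MXN × 0.2118 = 331.7178771 ILS
331.7178771 ILS × 7.441 = 2468.3127235011 TRY
2468.3127235011 TRY × 0.04729 = 116.726508694367019 SGD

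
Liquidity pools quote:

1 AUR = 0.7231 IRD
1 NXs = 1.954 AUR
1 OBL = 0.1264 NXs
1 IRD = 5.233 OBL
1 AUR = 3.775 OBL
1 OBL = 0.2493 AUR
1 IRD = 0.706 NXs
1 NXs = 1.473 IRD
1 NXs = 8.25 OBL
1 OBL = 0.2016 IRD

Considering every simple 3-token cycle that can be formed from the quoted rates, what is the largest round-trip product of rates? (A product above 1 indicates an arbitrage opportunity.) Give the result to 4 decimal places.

1.1742

IRD→NXs→OBL→IRD: 0.706 × 8.25 × 0.2016 = 1.17422
IRD→NXs→AUR→IRD: 0.706 × 1.954 × 0.7231 = 0.99753
IRD→OBL→NXs→IRD: 5.233 × 0.1264 × 1.473 = 0.97432
IRD→OBL→AUR→IRD: 5.233 × 0.2493 × 0.7231 = 0.94335
OBL→NXs→AUR→OBL: 0.1264 × 1.954 × 3.775 = 0.93237
Maximum is IRD→NXs→OBL→IRD at 1.1742; arbitrage exists.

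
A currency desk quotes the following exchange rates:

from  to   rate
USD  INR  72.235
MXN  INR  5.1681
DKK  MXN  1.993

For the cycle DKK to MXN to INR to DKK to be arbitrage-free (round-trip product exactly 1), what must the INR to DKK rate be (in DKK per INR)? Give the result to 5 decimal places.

0.09709

Known legs of the cycle: 1.993 × 5.1681 = 10.3000233
For no arbitrage the full-cycle product must be 1, so the missing rate is 1 / 10.3000233 ≈ 0.0970872.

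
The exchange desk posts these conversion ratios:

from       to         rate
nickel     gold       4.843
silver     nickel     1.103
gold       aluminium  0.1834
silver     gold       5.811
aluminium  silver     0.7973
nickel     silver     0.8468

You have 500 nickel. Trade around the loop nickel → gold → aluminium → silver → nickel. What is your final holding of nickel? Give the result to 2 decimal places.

390.55

500 nickel × 4.843 = 2421.5 gold
2421.5 gold × 0.1834 = 444.1031 aluminium
444.1031 aluminium × 0.7973 = 354.08340163 silver
354.08340163 silver × 1.103 = 390.55399199789 nickel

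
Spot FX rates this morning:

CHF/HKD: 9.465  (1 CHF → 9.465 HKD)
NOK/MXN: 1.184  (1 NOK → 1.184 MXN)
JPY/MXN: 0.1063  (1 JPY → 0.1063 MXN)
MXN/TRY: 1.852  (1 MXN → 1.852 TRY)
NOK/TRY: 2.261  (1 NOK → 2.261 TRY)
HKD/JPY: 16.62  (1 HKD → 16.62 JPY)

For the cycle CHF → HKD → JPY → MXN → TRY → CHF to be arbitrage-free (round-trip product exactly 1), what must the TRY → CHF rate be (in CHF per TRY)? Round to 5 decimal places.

Known legs of the cycle: 9.465 × 16.62 × 0.1063 × 1.852 = 30.96890748108
For no arbitrage the full-cycle product must be 1, so the missing rate is 1 / 30.96890748108 ≈ 0.0322905.

0.03229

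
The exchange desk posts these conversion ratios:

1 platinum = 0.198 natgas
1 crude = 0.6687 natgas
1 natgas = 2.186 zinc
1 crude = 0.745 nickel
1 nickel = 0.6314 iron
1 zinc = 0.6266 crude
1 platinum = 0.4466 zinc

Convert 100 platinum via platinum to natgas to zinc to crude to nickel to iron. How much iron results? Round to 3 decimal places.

12.758

100 platinum × 0.198 = 19.8 natgas
19.8 natgas × 2.186 = 43.2828 zinc
43.2828 zinc × 0.6266 = 27.12100248 crude
27.12100248 crude × 0.745 = 20.2051468476 nickel
20.2051468476 nickel × 0.6314 = 12.75752971957464 iron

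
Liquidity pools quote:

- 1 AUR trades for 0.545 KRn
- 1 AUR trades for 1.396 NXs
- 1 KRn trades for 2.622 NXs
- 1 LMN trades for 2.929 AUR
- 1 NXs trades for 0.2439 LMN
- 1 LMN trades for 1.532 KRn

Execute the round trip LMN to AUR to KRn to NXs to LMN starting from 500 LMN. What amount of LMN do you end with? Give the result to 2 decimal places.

510.42

500 LMN × 2.929 = 1464.5 AUR
1464.5 AUR × 0.545 = 798.1525 KRn
798.1525 KRn × 2.622 = 2092.755855 NXs
2092.755855 NXs × 0.2439 = 510.4231530345 LMN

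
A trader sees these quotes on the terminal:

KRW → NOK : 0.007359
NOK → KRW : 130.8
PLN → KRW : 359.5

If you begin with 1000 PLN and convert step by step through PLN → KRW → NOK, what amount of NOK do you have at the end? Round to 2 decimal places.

2645.56

1000 PLN × 359.5 = 359500 KRW
359500 KRW × 0.007359 = 2645.5605 NOK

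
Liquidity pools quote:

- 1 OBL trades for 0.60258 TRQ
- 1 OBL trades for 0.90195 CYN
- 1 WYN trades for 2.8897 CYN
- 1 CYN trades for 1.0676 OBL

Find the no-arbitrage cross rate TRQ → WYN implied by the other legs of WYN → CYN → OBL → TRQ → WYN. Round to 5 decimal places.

Known legs of the cycle: 2.8897 × 1.0676 × 0.60258 = 1.8589856447976
For no arbitrage the full-cycle product must be 1, so the missing rate is 1 / 1.8589856447976 ≈ 0.5379278.

0.53793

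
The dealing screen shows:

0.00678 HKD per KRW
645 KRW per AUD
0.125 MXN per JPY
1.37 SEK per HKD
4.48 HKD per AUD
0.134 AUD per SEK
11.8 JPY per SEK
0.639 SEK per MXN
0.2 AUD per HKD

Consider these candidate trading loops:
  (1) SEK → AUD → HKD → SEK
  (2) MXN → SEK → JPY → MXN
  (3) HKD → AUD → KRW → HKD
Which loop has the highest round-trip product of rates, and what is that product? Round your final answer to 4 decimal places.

(1) 0.134 × 4.48 × 1.37 = 0.82244
(2) 0.639 × 11.8 × 0.125 = 0.94253
(3) 0.2 × 645 × 0.00678 = 0.87462
Highest is cycle (2) at 0.9425 (≤1, no arbitrage).

0.9425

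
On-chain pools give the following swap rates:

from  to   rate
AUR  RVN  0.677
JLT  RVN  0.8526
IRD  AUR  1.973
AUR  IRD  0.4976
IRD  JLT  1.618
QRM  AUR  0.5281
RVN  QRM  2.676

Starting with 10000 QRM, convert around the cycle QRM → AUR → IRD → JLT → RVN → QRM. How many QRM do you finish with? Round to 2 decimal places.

9700.78

10000 QRM × 0.5281 = 5281 AUR
5281 AUR × 0.4976 = 2627.8256 IRD
2627.8256 IRD × 1.618 = 4251.8218208 JLT
4251.8218208 JLT × 0.8526 = 3625.10328441408 RVN
3625.10328441408 RVN × 2.676 = 9700.77638909207808 QRM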